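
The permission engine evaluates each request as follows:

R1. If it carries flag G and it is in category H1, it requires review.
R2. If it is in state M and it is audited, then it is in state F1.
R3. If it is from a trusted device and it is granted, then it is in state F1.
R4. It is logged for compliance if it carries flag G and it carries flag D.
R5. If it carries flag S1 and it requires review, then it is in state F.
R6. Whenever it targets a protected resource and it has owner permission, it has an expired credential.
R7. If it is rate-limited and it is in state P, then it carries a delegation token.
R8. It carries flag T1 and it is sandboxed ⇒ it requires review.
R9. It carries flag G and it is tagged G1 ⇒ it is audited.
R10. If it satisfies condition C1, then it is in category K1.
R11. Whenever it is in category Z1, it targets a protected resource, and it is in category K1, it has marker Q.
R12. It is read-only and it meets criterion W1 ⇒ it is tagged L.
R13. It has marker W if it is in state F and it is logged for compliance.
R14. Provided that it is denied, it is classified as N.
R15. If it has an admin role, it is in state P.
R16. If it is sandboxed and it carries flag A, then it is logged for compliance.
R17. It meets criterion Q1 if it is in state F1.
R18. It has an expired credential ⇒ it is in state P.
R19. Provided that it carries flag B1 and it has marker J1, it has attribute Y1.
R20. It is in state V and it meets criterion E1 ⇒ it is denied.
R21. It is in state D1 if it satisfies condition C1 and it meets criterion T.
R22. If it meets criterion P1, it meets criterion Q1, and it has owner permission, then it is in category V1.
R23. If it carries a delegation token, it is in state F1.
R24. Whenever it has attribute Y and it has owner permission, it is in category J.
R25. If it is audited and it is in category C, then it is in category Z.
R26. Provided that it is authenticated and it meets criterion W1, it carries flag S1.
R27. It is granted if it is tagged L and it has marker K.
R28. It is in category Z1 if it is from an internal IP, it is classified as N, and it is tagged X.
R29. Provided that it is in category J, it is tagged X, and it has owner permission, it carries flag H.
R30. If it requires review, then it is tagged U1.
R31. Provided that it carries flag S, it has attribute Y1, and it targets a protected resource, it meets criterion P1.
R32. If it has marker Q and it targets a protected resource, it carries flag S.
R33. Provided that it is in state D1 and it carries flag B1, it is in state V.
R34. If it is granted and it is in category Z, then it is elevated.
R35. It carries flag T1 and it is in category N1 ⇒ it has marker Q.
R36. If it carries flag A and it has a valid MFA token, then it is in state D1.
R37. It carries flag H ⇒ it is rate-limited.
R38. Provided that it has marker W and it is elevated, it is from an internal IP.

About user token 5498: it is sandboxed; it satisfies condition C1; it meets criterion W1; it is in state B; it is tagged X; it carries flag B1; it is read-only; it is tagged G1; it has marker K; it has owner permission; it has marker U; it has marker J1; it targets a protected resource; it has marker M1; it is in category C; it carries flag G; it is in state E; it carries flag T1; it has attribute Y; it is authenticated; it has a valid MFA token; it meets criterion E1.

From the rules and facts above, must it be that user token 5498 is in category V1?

Forward chaining from the given facts derives: has an expired credential, requires review, is audited, is in category K1, is tagged L, is in state P, has attribute Y1, is in category J, is in category Z, carries flag S1, is granted, carries flag H, is tagged U1, is elevated, is rate-limited, is in state F, carries a delegation token, is in state F1, meets criterion Q1.
The only rule concluding "it is in category V1" is R22, which needs "it meets criterion P1"; that is never established.

No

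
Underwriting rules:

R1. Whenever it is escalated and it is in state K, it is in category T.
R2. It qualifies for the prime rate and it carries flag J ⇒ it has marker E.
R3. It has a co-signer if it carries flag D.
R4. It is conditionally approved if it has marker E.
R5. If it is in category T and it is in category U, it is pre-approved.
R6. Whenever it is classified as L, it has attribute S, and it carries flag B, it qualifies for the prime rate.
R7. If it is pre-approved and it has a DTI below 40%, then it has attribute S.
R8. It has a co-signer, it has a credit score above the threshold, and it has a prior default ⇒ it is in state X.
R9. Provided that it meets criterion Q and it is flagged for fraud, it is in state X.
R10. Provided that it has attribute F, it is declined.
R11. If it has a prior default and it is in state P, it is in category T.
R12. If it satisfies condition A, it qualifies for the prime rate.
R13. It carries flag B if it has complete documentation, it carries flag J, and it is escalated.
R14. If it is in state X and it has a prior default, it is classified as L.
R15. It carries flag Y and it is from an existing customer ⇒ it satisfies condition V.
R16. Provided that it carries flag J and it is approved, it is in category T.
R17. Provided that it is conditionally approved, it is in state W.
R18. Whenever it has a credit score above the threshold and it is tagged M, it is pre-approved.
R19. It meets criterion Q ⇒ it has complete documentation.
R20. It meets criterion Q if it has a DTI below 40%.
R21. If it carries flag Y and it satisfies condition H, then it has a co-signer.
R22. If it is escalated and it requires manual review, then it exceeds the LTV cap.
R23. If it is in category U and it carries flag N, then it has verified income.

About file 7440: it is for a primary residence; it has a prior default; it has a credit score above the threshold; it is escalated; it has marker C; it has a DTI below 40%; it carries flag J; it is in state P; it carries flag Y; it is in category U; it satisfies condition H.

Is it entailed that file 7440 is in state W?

By R11 (it has a prior default, it is in state P): it is in category T.
By R20 (it has a DTI below 40%): it meets criterion Q.
By R21 (it carries flag Y, it satisfies condition H): it has a co-signer.
By R5 (it is in category T, it is in category U): it is pre-approved.
By R7 (it is pre-approved, it has a DTI below 40%): it has attribute S.
By R8 (it has a co-signer, it has a credit score above the threshold, it has a prior default): it is in state X.
By R14 (it is in state X, it has a prior default): it is classified as L.
By R19 (it meets criterion Q): it has complete documentation.
By R13 (it has complete documentation, it carries flag J, it is escalated): it carries flag B.
By R6 (it is classified as L, it has attribute S, it carries flag B): it qualifies for the prime rate.
By R2 (it qualifies for the prime rate, it carries flag J): it has marker E.
By R4 (it has marker E): it is conditionally approved.
By R17 (it is conditionally approved): it is in state W.

Yes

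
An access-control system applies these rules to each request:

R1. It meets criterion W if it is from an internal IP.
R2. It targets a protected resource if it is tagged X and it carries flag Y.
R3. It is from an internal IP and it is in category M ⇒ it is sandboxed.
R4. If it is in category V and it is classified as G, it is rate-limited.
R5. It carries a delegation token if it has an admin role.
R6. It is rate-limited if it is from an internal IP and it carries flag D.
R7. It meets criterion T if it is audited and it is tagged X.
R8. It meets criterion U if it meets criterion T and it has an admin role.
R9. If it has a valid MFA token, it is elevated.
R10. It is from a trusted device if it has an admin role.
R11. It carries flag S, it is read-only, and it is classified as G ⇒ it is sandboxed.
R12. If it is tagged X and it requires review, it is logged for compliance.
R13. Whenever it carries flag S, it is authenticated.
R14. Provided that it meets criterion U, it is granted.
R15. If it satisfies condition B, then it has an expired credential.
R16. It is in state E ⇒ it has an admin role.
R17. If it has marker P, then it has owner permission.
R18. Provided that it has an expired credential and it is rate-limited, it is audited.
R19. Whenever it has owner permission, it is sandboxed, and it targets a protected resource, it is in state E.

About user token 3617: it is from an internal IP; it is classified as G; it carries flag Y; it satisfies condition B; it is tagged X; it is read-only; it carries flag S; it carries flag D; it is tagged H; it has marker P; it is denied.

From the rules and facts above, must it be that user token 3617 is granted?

Yes

By R2 (it is tagged X, it carries flag Y): it targets a protected resource.
By R6 (it is from an internal IP, it carries flag D): it is rate-limited.
By R11 (it carries flag S, it is read-only, it is classified as G): it is sandboxed.
By R15 (it satisfies condition B): it has an expired credential.
By R17 (it has marker P): it has owner permission.
By R18 (it has an expired credential, it is rate-limited): it is audited.
By R19 (it has owner permission, it is sandboxed, it targets a protected resource): it is in state E.
By R7 (it is audited, it is tagged X): it meets criterion T.
By R16 (it is in state E): it has an admin role.
By R8 (it meets criterion T, it has an admin role): it meets criterion U.
By R14 (it meets criterion U): it is granted.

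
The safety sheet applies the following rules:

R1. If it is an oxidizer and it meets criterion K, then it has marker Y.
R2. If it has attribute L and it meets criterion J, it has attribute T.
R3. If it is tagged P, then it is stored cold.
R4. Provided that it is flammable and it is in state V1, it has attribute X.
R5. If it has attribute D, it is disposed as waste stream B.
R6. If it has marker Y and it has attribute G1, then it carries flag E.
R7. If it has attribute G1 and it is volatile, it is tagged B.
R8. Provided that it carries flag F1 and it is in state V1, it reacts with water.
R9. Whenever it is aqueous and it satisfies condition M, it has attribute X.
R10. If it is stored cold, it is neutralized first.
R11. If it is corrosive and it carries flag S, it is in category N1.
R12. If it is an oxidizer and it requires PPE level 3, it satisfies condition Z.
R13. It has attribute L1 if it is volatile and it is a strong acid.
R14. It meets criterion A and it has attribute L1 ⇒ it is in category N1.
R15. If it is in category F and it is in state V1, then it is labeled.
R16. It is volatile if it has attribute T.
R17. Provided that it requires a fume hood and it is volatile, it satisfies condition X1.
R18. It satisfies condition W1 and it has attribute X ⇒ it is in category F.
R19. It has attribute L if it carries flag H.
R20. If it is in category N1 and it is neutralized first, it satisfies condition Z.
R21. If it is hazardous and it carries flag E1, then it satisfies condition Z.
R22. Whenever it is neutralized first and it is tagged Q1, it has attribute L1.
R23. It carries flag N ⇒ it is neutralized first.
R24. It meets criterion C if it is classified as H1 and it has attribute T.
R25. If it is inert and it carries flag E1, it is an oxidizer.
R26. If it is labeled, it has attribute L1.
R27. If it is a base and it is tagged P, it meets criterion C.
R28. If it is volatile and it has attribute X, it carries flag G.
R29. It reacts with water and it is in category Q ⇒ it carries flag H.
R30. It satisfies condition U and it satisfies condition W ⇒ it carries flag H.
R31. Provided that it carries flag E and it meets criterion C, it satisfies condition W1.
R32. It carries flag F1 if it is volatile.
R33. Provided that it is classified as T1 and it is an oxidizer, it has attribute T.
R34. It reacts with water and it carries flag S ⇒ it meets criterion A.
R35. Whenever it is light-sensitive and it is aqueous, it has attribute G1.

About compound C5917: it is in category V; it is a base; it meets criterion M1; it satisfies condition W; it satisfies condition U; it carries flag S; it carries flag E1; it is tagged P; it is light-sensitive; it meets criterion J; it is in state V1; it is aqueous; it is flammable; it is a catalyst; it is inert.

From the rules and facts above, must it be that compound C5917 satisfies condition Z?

No

Forward chaining from the given facts derives: is stored cold, has attribute X, is neutralized first, is an oxidizer, meets criterion C, carries flag H, has attribute G1, has attribute L, has attribute T, is volatile, carries flag G, carries flag F1, is tagged B, reacts with water, meets criterion A.
Rules concluding "it satisfies condition Z": R12 needs "it requires PPE level 3"; R20 needs "it is in category N1"; R21 needs "it is hazardous" — none of these are established.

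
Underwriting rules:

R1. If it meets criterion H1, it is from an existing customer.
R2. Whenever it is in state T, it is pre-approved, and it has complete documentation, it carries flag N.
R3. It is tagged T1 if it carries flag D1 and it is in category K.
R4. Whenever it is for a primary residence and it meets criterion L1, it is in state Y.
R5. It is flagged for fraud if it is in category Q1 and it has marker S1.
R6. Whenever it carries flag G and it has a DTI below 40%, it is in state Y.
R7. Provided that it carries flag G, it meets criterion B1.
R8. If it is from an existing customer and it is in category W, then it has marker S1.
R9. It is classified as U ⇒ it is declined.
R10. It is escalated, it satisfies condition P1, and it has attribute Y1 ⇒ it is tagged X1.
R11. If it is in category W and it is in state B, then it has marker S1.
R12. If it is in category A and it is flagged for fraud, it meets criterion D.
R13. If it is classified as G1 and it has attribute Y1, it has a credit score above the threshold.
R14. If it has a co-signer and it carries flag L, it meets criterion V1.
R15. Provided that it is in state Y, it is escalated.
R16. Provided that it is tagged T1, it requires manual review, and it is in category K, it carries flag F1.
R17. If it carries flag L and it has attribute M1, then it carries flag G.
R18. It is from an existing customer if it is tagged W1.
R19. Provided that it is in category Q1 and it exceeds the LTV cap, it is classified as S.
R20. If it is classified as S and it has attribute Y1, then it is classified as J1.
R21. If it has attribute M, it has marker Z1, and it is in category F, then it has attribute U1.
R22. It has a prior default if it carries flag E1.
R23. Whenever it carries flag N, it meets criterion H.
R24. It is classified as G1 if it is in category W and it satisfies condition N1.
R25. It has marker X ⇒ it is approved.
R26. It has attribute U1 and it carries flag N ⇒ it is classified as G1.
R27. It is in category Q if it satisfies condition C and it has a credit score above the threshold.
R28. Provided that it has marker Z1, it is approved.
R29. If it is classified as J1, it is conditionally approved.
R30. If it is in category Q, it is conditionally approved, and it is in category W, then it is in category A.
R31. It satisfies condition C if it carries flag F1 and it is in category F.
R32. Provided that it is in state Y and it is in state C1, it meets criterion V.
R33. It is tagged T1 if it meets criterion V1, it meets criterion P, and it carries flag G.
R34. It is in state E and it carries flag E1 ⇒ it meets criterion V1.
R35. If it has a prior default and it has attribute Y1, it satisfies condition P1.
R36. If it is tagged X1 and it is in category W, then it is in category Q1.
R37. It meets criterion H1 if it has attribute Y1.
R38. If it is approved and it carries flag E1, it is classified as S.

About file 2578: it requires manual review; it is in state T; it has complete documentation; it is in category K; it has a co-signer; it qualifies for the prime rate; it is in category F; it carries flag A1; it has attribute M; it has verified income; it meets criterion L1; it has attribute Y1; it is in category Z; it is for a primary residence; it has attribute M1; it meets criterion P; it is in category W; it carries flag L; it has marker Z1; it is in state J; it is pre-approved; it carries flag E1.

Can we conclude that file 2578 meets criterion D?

Yes

By R2 (it is in state T, it is pre-approved, it has complete documentation): it carries flag N.
By R4 (it is for a primary residence, it meets criterion L1): it is in state Y.
By R14 (it has a co-signer, it carries flag L): it meets criterion V1.
By R15 (it is in state Y): it is escalated.
By R17 (it carries flag L, it has attribute M1): it carries flag G.
By R21 (it has attribute M, it has marker Z1, it is in category F): it has attribute U1.
By R22 (it carries flag E1): it has a prior default.
By R26 (it has attribute U1, it carries flag N): it is classified as G1.
By R28 (it has marker Z1): it is approved.
By R33 (it meets criterion V1, it meets criterion P, it carries flag G): it is tagged T1.
By R35 (it has a prior default, it has attribute Y1): it satisfies condition P1.
By R37 (it has attribute Y1): it meets criterion H1.
By R38 (it is approved, it carries flag E1): it is classified as S.
By R1 (it meets criterion H1): it is from an existing customer.
By R8 (it is from an existing customer, it is in category W): it has marker S1.
By R10 (it is escalated, it satisfies condition P1, it has attribute Y1): it is tagged X1.
By R13 (it is classified as G1, it has attribute Y1): it has a credit score above the threshold.
By R16 (it is tagged T1, it requires manual review, it is in category K): it carries flag F1.
By R20 (it is classified as S, it has attribute Y1): it is classified as J1.
By R29 (it is classified as J1): it is conditionally approved.
By R31 (it carries flag F1, it is in category F): it satisfies condition C.
By R36 (it is tagged X1, it is in category W): it is in category Q1.
By R5 (it is in category Q1, it has marker S1): it is flagged for fraud.
By R27 (it satisfies condition C, it has a credit score above the threshold): it is in category Q.
By R30 (it is in category Q, it is conditionally approved, it is in category W): it is in category A.
By R12 (it is in category A, it is flagged for fraud): it meets criterion D.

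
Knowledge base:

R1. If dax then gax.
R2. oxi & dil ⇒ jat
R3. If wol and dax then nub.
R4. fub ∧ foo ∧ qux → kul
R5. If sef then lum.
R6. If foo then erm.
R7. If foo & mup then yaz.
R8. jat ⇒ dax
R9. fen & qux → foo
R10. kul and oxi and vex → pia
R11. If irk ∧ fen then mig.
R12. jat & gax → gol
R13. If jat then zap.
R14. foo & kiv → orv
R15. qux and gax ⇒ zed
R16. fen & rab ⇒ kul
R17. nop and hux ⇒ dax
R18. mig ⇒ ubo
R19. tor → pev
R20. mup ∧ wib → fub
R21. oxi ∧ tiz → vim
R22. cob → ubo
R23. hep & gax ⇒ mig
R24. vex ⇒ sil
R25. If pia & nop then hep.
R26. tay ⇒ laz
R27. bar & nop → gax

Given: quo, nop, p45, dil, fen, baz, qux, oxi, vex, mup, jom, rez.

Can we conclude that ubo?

Forward chaining from the given facts derives: jat, dax, foo, zap, sil, gax, erm, yaz, gol, zed.
Rules concluding ubo: R18 needs mig; R22 needs cob — none of these are established.

No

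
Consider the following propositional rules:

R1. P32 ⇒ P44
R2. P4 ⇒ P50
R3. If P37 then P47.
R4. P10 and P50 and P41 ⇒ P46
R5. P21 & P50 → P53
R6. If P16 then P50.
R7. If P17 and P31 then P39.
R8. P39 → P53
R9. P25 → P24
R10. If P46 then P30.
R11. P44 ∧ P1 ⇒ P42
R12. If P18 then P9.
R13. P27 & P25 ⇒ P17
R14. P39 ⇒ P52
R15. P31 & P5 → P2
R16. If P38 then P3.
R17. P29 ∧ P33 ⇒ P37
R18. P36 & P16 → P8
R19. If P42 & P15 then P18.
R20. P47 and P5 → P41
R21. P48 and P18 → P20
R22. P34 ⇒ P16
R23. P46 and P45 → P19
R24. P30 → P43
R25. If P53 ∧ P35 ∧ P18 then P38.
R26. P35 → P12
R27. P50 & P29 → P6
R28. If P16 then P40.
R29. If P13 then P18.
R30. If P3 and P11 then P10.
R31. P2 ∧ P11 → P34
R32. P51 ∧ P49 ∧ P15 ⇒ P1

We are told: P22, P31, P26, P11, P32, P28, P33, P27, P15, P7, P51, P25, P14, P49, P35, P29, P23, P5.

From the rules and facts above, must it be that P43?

Yes

P44  (by R1: P32)
P17  (by R13: P27, P25)
P2  (by R15: P31, P5)
P37  (by R17: P29, P33)
P34  (by R31: P2, P11)
P1  (by R32: P51, P49, P15)
P47  (by R3: P37)
P39  (by R7: P17, P31)
P53  (by R8: P39)
P42  (by R11: P44, P1)
P18  (by R19: P42, P15)
P41  (by R20: P47, P5)
P16  (by R22: P34)
P38  (by R25: P53, P35, P18)
P50  (by R6: P16)
P3  (by R16: P38)
P10  (by R30: P3, P11)
P46  (by R4: P10, P50, P41)
P30  (by R10: P46)
P43  (by R24: P30)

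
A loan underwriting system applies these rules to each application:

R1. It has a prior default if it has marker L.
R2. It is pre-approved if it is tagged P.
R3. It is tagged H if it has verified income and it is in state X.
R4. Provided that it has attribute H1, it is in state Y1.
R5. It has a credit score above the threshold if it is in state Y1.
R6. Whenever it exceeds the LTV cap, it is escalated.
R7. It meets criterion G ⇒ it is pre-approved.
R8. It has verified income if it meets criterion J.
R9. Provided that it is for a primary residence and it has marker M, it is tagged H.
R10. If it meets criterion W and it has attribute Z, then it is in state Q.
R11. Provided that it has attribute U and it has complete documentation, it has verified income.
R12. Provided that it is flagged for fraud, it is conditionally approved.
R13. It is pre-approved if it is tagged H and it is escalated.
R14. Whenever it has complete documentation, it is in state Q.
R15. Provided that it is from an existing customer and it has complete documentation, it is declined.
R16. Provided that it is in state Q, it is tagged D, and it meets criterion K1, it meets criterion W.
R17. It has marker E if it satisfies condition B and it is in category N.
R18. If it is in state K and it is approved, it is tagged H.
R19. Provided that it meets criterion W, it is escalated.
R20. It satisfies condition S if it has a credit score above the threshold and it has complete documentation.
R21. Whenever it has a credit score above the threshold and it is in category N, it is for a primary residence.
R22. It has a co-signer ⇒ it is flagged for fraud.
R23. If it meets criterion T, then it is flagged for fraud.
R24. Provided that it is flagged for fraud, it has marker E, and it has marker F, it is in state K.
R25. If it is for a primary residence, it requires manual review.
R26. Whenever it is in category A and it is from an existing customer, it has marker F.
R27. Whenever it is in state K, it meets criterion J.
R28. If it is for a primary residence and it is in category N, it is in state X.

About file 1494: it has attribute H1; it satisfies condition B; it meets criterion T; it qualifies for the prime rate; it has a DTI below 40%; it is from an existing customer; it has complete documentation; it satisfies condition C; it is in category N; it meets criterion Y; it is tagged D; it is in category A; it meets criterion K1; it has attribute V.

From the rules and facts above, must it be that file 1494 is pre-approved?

Yes

By R4 (it has attribute H1): it is in state Y1.
By R5 (it is in state Y1): it has a credit score above the threshold.
By R14 (it has complete documentation): it is in state Q.
By R16 (it is in state Q, it is tagged D, it meets criterion K1): it meets criterion W.
By R17 (it satisfies condition B, it is in category N): it has marker E.
By R19 (it meets criterion W): it is escalated.
By R21 (it has a credit score above the threshold, it is in category N): it is for a primary residence.
By R23 (it meets criterion T): it is flagged for fraud.
By R26 (it is in category A, it is from an existing customer): it has marker F.
By R28 (it is for a primary residence, it is in category N): it is in state X.
By R24 (it is flagged for fraud, it has marker E, it has marker F): it is in state K.
By R27 (it is in state K): it meets criterion J.
By R8 (it meets criterion J): it has verified income.
By R3 (it has verified income, it is in state X): it is tagged H.
By R13 (it is tagged H, it is escalated): it is pre-approved.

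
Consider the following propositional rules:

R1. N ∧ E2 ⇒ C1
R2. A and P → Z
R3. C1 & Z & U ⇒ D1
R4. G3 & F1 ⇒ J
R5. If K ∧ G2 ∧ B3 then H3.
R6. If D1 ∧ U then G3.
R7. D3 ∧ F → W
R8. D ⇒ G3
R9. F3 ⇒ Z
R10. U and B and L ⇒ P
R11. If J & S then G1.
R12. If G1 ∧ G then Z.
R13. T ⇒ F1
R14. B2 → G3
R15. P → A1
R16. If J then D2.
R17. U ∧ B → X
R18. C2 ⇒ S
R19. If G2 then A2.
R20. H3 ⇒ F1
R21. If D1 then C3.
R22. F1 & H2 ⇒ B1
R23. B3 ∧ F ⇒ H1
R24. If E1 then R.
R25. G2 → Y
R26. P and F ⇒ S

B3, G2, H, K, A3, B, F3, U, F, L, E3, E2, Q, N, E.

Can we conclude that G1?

Yes

C1  (by R1: N, E2)
H3  (by R5: K, G2, B3)
Z  (by R9: F3)
P  (by R10: U, B, L)
F1  (by R20: H3)
S  (by R26: P, F)
D1  (by R3: C1, Z, U)
G3  (by R6: D1, U)
J  (by R4: G3, F1)
G1  (by R11: J, S)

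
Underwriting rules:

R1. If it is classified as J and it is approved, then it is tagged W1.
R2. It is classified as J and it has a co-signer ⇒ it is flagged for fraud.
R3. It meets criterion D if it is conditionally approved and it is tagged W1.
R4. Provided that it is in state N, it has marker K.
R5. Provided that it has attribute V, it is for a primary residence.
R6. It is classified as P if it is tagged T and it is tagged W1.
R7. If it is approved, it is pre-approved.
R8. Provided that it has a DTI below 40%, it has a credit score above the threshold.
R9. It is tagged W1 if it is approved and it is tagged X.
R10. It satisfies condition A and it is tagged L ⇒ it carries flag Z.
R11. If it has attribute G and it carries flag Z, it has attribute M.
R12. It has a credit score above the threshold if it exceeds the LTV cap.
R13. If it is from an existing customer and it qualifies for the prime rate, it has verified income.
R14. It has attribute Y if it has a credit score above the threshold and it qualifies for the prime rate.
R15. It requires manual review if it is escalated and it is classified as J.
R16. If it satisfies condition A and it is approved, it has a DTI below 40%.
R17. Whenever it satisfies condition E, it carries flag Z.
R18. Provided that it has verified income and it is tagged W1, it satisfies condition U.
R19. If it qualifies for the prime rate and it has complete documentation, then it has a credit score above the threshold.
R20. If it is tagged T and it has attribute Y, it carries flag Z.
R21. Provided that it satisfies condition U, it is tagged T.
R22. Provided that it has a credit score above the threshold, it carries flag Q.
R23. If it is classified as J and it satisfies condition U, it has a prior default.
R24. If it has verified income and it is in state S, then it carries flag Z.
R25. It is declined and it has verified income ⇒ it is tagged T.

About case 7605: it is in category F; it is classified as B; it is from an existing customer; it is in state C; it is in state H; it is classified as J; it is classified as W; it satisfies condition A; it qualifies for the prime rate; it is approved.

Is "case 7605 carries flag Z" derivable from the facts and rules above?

By R1 (it is classified as J, it is approved): it is tagged W1.
By R13 (it is from an existing customer, it qualifies for the prime rate): it has verified income.
By R16 (it satisfies condition A, it is approved): it has a DTI below 40%.
By R18 (it has verified income, it is tagged W1): it satisfies condition U.
By R21 (it satisfies condition U): it is tagged T.
By R8 (it has a DTI below 40%): it has a credit score above the threshold.
By R14 (it has a credit score above the threshold, it qualifies for the prime rate): it has attribute Y.
By R20 (it is tagged T, it has attribute Y): it carries flag Z.

Yes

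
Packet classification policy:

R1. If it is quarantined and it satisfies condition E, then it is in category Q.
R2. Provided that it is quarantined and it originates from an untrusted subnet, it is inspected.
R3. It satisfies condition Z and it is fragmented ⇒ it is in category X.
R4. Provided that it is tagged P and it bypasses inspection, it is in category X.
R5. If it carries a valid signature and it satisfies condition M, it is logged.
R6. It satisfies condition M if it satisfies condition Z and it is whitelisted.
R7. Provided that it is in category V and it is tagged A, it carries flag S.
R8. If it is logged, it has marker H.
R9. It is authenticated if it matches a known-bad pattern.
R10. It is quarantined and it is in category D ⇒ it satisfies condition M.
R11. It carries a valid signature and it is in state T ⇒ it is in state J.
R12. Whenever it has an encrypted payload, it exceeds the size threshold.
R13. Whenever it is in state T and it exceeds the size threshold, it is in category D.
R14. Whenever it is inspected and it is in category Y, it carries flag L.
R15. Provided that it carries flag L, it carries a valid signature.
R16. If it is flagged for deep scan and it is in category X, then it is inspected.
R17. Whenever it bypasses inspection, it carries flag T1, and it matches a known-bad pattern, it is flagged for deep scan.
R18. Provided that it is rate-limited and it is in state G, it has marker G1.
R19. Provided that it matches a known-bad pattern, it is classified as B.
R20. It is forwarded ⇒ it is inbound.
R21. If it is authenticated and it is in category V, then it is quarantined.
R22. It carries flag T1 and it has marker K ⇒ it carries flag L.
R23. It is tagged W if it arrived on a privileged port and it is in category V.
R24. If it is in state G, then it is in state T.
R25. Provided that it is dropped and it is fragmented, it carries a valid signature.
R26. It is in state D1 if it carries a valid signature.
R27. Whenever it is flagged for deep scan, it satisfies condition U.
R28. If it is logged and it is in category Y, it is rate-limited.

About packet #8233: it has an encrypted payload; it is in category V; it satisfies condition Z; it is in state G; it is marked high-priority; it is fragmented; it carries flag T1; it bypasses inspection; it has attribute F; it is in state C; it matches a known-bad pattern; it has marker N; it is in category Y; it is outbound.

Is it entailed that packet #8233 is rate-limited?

By R3 (it satisfies condition Z, it is fragmented): it is in category X.
By R9 (it matches a known-bad pattern): it is authenticated.
By R12 (it has an encrypted payload): it exceeds the size threshold.
By R17 (it bypasses inspection, it carries flag T1, it matches a known-bad pattern): it is flagged for deep scan.
By R21 (it is authenticated, it is in category V): it is quarantined.
By R24 (it is in state G): it is in state T.
By R13 (it is in state T, it exceeds the size threshold): it is in category D.
By R16 (it is flagged for deep scan, it is in category X): it is inspected.
By R10 (it is quarantined, it is in category D): it satisfies condition M.
By R14 (it is inspected, it is in category Y): it carries flag L.
By R15 (it carries flag L): it carries a valid signature.
By R5 (it carries a valid signature, it satisfies condition M): it is logged.
By R28 (it is logged, it is in category Y): it is rate-limited.

Yes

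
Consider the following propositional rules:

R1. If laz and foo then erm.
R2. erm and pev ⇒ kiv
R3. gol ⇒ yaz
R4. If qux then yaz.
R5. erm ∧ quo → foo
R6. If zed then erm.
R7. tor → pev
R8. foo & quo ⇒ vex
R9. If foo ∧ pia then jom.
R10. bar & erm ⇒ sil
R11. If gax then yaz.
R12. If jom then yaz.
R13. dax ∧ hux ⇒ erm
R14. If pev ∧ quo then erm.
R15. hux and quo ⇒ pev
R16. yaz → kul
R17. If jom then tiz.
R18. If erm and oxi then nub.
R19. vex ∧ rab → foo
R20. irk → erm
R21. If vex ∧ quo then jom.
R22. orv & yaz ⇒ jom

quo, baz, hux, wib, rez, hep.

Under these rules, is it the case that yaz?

pev  (by R15: hux, quo)
erm  (by R14: pev, quo)
foo  (by R5: erm, quo)
vex  (by R8: foo, quo)
jom  (by R21: vex, quo)
yaz  (by R12: jom)

Yes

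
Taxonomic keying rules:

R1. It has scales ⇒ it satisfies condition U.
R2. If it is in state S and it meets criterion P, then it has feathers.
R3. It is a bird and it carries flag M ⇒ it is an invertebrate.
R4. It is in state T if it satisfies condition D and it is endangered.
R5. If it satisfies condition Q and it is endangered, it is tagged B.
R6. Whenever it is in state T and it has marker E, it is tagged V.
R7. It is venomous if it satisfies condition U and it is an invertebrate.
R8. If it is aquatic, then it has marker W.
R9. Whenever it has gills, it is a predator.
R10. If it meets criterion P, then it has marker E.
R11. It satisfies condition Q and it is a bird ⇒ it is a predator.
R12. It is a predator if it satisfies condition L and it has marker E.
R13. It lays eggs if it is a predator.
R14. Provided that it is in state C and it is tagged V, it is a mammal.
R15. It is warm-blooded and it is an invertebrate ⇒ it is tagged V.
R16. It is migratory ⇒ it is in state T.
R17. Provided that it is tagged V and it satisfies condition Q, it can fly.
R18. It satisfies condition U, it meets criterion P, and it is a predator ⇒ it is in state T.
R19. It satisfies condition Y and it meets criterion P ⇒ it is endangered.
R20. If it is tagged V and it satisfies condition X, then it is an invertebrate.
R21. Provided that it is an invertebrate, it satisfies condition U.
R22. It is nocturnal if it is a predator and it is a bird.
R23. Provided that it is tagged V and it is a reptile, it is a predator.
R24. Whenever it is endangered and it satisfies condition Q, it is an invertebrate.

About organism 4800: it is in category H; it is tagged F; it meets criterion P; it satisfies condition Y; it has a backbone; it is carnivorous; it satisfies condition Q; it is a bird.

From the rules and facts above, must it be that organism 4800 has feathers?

No

Forward chaining from the given facts derives: has marker E, is a predator, lays eggs, is endangered, is nocturnal, is an invertebrate, is tagged B, satisfies condition U, is venomous, is in state T, is tagged V, can fly.
The only rule concluding "it has feathers" is R2, which needs "it is in state S"; that is never established.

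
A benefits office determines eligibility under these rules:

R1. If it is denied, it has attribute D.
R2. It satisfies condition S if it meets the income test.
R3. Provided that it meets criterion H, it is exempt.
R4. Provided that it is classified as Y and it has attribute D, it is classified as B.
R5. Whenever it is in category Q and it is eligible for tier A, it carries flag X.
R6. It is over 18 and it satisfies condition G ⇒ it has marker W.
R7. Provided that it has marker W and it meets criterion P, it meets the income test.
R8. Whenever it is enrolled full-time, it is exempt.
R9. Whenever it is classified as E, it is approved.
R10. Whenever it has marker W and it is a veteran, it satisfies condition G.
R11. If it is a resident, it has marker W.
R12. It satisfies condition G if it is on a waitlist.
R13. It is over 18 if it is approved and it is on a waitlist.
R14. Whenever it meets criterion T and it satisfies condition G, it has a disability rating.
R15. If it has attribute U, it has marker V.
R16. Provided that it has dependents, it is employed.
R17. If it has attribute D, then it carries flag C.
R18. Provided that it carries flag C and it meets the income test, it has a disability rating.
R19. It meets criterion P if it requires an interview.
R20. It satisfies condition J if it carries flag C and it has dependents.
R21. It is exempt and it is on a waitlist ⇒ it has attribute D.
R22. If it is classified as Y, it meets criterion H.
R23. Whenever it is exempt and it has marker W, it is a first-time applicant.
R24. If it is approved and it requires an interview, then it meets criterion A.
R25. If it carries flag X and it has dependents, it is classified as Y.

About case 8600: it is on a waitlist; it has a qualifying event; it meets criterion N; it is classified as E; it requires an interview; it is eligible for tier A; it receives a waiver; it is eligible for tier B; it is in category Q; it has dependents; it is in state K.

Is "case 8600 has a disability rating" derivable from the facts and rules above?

Yes

By R5 (it is in category Q, it is eligible for tier A): it carries flag X.
By R9 (it is classified as E): it is approved.
By R12 (it is on a waitlist): it satisfies condition G.
By R13 (it is approved, it is on a waitlist): it is over 18.
By R19 (it requires an interview): it meets criterion P.
By R25 (it carries flag X, it has dependents): it is classified as Y.
By R6 (it is over 18, it satisfies condition G): it has marker W.
By R7 (it has marker W, it meets criterion P): it meets the income test.
By R22 (it is classified as Y): it meets criterion H.
By R3 (it meets criterion H): it is exempt.
By R21 (it is exempt, it is on a waitlist): it has attribute D.
By R17 (it has attribute D): it carries flag C.
By R18 (it carries flag C, it meets the income test): it has a disability rating.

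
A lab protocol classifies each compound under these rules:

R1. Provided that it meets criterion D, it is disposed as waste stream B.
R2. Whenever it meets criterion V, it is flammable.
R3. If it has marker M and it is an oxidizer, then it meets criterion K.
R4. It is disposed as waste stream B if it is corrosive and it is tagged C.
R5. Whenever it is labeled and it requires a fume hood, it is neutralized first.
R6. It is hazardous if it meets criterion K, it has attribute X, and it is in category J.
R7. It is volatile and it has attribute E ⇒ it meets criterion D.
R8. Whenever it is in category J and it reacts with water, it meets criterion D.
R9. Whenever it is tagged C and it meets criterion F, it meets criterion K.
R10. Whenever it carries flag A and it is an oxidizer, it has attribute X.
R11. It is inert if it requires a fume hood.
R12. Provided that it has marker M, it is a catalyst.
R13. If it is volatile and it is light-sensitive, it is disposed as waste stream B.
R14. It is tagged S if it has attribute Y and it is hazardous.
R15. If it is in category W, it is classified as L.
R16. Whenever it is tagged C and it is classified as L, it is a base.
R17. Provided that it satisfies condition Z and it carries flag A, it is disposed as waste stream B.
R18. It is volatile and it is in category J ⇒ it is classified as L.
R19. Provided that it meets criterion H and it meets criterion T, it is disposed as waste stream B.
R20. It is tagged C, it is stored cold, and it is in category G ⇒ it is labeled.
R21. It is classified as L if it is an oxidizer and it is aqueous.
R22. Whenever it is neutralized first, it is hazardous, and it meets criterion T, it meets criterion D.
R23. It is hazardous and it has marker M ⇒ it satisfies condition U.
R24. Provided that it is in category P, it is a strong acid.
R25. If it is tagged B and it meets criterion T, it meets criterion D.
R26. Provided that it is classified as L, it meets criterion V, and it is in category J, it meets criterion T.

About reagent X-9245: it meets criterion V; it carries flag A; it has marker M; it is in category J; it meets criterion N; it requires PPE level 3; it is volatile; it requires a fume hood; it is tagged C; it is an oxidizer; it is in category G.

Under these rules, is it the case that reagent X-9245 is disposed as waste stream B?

No

Forward chaining from the given facts derives: is flammable, meets criterion K, has attribute X, is inert, is a catalyst, is classified as L, meets criterion T, is hazardous, is a base, satisfies condition U.
Rules concluding "it is disposed as waste stream B": R1 needs "it meets criterion D"; R4 needs "it is corrosive"; R13 needs "it is light-sensitive"; R17 needs "it satisfies condition Z"; R19 needs "it meets criterion H" — none of these are established.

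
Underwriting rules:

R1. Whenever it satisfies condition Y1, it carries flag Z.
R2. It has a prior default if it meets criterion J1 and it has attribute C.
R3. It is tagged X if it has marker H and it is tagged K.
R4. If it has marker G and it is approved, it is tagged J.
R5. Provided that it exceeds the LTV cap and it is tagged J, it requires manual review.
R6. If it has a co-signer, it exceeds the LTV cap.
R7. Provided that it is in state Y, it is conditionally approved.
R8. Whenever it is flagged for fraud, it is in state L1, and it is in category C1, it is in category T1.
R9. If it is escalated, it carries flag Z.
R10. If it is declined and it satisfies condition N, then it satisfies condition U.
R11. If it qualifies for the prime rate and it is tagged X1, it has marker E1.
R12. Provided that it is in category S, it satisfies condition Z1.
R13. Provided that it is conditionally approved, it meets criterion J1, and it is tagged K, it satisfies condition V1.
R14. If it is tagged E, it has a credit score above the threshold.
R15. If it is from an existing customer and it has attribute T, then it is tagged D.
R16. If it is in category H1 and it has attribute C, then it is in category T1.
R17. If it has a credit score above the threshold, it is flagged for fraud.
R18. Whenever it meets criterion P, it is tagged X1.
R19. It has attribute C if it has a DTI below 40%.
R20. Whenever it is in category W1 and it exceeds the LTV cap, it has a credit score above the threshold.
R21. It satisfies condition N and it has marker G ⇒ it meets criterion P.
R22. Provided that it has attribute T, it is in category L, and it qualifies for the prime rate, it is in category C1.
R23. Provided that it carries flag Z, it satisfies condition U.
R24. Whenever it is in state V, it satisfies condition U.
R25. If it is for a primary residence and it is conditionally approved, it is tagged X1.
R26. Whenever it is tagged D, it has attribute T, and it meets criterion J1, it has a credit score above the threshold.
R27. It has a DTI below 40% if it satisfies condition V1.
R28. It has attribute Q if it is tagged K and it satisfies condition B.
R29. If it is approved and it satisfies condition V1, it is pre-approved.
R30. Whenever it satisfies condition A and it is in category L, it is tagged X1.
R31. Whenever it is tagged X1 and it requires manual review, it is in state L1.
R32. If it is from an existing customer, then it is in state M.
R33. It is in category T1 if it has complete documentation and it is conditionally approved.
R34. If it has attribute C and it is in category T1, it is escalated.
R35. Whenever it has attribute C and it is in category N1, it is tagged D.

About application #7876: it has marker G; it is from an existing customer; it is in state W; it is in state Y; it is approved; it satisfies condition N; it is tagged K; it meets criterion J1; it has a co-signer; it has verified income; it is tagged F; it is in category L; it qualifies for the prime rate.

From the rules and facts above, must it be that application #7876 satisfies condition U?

No

Forward chaining from the given facts derives: is tagged J, exceeds the LTV cap, is conditionally approved, satisfies condition V1, meets criterion P, has a DTI below 40%, is pre-approved, is in state M, requires manual review, is tagged X1, has attribute C, is in state L1, has a prior default, has marker E1.
Rules concluding "it satisfies condition U": R10 needs "it is declined"; R23 needs "it carries flag Z"; R24 needs "it is in state V" — none of these are established.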